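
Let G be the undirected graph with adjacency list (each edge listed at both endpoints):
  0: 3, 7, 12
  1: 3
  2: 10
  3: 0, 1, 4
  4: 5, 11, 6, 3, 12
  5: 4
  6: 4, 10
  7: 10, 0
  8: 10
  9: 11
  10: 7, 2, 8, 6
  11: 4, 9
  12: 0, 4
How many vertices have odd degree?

8

Degrees: 0:3, 1:1, 2:1, 3:3, 4:5, 5:1, 6:2, 7:2, 8:1, 9:1, 10:4, 11:2, 12:2
Odd-degree vertices: 0, 1, 2, 3, 4, 5, 8, 9.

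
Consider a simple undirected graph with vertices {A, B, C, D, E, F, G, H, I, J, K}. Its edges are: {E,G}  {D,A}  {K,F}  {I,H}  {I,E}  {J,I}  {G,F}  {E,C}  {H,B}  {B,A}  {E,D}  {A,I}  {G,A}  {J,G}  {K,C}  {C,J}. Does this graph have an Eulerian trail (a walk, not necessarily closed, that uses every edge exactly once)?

Yes

Degrees: A:4, B:2, C:3, D:2, E:4, F:2, G:4, H:2, I:4, J:3, K:2
Odd-degree vertices: C, J (2 total).
The non-isolated vertices are connected and exactly 2 have odd degree, so an Eulerian trail exists (from C to J).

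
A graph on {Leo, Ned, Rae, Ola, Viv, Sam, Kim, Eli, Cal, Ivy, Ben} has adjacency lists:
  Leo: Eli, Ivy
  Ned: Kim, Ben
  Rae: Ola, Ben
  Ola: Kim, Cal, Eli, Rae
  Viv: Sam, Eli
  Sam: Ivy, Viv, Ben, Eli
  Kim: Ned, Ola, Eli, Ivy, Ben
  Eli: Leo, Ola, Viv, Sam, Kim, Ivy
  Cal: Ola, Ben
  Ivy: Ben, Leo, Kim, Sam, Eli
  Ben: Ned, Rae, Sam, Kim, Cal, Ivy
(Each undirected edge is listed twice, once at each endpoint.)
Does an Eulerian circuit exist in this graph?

No

Degrees: Leo:2, Ned:2, Rae:2, Ola:4, Viv:2, Sam:4, Kim:5, Eli:6, Cal:2, Ivy:5, Ben:6
Vertices with odd degree: Kim, Ivy. An Eulerian circuit requires all degrees even.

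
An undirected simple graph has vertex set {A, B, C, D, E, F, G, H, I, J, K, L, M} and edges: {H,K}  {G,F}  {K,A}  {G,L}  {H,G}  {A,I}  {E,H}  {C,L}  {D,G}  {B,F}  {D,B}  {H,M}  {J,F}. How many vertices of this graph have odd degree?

6

Degrees: A:2, B:2, C:1, D:2, E:1, F:3, G:4, H:4, I:1, J:1, K:2, L:2, M:1
Odd-degree vertices: C, E, F, I, J, M.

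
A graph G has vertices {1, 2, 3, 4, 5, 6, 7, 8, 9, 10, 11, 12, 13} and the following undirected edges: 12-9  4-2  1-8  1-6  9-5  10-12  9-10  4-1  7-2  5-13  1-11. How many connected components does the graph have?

Component: {3}
Component: {5, 9, 10, 12, 13}
Component: {1, 2, 4, 6, 7, 8, 11}

3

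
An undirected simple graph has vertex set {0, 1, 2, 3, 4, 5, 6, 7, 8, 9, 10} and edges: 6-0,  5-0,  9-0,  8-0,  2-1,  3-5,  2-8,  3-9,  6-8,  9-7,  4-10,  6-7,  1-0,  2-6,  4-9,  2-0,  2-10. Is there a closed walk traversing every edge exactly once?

No

Degrees: 0:6, 1:2, 2:5, 3:2, 4:2, 5:2, 6:4, 7:2, 8:3, 9:4, 10:2
Vertices with odd degree: 2, 8. An Eulerian circuit requires all degrees even.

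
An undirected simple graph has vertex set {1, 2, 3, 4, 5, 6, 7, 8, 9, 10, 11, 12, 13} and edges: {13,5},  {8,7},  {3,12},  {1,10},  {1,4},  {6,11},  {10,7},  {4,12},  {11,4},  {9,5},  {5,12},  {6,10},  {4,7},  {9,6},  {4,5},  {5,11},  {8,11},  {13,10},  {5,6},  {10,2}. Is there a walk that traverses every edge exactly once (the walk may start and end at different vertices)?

No

Degrees: 1:2, 2:1, 3:1, 4:5, 5:6, 6:4, 7:3, 8:2, 9:2, 10:5, 11:4, 12:3, 13:2
Odd-degree vertices: 2, 3, 4, 7, 10, 12 (6 total).
With 6 odd-degree vertices (more than two), no single trail can use every edge.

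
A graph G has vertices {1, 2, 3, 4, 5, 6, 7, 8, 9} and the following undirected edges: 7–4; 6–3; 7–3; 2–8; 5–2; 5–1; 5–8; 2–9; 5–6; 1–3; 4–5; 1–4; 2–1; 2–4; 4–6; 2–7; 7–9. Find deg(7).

Neighbors of 7: 2, 3, 4, 9.

4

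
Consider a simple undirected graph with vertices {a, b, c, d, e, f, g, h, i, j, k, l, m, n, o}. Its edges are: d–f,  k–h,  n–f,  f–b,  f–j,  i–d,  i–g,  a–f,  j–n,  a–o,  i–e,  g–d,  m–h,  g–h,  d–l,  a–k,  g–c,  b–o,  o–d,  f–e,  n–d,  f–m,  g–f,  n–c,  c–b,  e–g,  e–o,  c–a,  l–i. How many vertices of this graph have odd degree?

2

Degrees: a:4, b:3, c:4, d:6, e:4, f:8, g:6, h:3, i:4, j:2, k:2, l:2, m:2, n:4, o:4
Odd-degree vertices: b, h.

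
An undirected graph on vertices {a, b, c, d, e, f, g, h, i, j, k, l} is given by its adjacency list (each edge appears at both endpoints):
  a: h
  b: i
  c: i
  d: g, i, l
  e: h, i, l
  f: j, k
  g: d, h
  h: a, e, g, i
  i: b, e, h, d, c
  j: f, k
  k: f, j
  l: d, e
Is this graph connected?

Component: {f, j, k}
Component: {a, b, c, d, e, g, h, i, l}
No edge joins these 2 groups, so the graph is disconnected.

No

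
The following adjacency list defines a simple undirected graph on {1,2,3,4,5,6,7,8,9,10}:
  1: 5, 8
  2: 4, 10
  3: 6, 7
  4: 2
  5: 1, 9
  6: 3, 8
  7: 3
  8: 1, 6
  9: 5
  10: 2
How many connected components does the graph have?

Component: {2, 4, 10}
Component: {1, 3, 5, 6, 7, 8, 9}

2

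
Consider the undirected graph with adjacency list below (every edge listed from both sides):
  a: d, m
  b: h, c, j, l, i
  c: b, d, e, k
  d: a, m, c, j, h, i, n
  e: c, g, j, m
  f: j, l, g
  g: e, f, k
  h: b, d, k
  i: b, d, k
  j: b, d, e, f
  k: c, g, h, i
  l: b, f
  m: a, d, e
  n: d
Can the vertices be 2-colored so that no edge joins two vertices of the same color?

a-m-d-a is an odd cycle (length 3), and a bipartite graph can contain only even cycles.

No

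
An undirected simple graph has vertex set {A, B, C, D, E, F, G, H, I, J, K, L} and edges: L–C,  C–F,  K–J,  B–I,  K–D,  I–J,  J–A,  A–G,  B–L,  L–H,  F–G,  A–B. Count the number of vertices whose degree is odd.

6

Degrees: A:3, B:3, C:2, D:1, E:0, F:2, G:2, H:1, I:2, J:3, K:2, L:3
Odd-degree vertices: A, B, D, H, J, L.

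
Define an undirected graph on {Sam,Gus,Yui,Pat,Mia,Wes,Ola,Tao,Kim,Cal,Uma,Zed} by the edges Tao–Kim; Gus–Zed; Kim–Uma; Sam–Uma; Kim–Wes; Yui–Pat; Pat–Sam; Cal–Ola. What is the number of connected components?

Component: {Mia}
Component: {Gus, Zed}
Component: {Ola, Cal}
Component: {Sam, Yui, Pat, Wes, Tao, Kim, Uma}

4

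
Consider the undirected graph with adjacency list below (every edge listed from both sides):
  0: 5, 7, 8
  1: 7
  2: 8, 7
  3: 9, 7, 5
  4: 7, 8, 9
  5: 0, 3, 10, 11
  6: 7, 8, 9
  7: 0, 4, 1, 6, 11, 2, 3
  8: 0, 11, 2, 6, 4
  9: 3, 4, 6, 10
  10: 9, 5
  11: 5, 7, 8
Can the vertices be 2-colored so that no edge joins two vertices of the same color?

Color {5, 7, 8, 9} black and {0, 1, 2, 3, 4, 6, 10, 11} white. No edge joins two same-colored vertices, so the graph is bipartite.

Yes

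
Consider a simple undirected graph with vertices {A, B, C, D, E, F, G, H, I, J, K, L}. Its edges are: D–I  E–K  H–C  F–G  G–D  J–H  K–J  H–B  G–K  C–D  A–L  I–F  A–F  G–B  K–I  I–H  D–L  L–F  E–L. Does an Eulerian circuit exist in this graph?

Degrees: A:2, B:2, C:2, D:4, E:2, F:4, G:4, H:4, I:4, J:2, K:4, L:4
All degrees are even and the non-isolated vertices are connected — an Eulerian circuit exists.

Yes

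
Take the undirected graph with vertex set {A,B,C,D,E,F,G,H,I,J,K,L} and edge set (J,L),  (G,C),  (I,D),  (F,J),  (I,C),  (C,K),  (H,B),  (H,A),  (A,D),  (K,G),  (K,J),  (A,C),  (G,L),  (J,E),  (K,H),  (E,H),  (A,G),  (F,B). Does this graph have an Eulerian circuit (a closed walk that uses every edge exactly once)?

Degrees: A:4, B:2, C:4, D:2, E:2, F:2, G:4, H:4, I:2, J:4, K:4, L:2
All degrees are even and the non-isolated vertices are connected — an Eulerian circuit exists.

Yes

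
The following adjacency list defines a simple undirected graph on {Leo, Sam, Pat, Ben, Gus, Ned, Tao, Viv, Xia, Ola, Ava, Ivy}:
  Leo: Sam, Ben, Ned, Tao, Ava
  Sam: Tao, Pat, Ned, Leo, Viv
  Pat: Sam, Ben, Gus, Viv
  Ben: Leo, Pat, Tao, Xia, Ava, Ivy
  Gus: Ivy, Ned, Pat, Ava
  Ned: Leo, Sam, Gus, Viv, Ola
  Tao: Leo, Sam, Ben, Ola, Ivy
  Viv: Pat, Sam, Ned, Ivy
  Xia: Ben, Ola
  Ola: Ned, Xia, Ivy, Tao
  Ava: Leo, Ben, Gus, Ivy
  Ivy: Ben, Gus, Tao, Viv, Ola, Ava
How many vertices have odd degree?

Degrees: Leo:5, Sam:5, Pat:4, Ben:6, Gus:4, Ned:5, Tao:5, Viv:4, Xia:2, Ola:4, Ava:4, Ivy:6
Odd-degree vertices: Leo, Sam, Ned, Tao.

4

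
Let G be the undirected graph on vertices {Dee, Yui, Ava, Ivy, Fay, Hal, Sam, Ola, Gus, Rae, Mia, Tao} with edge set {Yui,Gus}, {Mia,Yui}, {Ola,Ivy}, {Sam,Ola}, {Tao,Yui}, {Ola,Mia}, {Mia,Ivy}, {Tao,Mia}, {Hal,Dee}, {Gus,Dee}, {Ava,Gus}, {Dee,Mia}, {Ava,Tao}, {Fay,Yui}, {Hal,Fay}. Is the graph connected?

No

Component: {Rae}
Component: {Dee, Yui, Ava, Ivy, Fay, Hal, Sam, Ola, Gus, Mia, Tao}
No edge joins these 2 groups, so the graph is disconnected.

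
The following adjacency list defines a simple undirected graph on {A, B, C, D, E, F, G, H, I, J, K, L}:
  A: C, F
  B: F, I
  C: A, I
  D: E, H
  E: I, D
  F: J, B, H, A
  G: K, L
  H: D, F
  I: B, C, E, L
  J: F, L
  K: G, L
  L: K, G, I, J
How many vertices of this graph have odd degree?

Degrees: A:2, B:2, C:2, D:2, E:2, F:4, G:2, H:2, I:4, J:2, K:2, L:4
Odd-degree vertices: none.

0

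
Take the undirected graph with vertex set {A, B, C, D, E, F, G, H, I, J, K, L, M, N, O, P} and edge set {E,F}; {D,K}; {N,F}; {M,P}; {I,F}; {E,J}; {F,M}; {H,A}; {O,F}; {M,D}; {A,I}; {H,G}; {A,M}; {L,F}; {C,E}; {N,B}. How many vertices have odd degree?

10

Degrees: A:3, B:1, C:1, D:2, E:3, F:6, G:1, H:2, I:2, J:1, K:1, L:1, M:4, N:2, O:1, P:1
Odd-degree vertices: A, B, C, E, G, J, K, L, O, P.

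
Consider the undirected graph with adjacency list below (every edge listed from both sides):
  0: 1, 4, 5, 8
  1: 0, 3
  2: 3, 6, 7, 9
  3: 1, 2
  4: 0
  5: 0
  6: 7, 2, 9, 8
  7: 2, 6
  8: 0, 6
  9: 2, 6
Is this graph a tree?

No

The graph has 10 vertices and 12 edges.
A tree on 10 vertices has exactly 9 edges; this graph has 12, so it contains a cycle and is not a tree.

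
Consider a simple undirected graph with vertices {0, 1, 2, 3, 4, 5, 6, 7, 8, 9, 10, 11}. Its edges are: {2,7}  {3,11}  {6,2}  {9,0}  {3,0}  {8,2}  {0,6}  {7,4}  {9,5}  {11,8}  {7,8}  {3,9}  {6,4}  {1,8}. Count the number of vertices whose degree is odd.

8

Degrees: 0:3, 1:1, 2:3, 3:3, 4:2, 5:1, 6:3, 7:3, 8:4, 9:3, 10:0, 11:2
Odd-degree vertices: 0, 1, 2, 3, 5, 6, 7, 9.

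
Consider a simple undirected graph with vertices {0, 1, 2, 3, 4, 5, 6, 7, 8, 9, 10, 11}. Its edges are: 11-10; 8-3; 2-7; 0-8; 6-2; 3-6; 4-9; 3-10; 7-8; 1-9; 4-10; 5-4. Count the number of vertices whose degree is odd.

8

Degrees: 0:1, 1:1, 2:2, 3:3, 4:3, 5:1, 6:2, 7:2, 8:3, 9:2, 10:3, 11:1
Odd-degree vertices: 0, 1, 3, 4, 5, 8, 10, 11.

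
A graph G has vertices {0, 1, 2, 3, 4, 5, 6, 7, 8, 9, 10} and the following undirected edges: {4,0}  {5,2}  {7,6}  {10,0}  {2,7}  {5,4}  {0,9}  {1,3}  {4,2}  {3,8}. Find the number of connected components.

Component: {1, 3, 8}
Component: {0, 2, 4, 5, 6, 7, 9, 10}

2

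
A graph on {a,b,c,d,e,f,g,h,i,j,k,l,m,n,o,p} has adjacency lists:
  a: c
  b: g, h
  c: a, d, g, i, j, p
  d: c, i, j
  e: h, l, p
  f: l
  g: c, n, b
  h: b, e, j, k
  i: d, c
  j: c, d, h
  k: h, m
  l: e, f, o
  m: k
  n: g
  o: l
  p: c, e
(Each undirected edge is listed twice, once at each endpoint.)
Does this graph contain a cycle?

The graph has 16 vertices, 19 edges, and 1 connected component.
One cycle is c-p-e-h-b-g-c.

Yes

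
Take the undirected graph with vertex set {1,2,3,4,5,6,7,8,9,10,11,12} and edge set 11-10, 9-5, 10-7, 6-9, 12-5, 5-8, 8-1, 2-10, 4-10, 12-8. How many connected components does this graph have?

3

Component: {3}
Component: {2, 4, 7, 10, 11}
Component: {1, 5, 6, 8, 9, 12}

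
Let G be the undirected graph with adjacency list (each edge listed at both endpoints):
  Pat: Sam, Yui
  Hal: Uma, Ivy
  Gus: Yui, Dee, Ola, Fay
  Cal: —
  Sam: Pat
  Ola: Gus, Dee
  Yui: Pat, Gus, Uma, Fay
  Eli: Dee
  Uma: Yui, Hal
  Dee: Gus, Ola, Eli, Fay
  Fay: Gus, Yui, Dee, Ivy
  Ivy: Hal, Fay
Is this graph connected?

Component: {Cal}
Component: {Pat, Hal, Gus, Sam, Ola, Yui, Eli, Uma, Dee, Fay, Ivy}
There are 2 separate components, so the graph is not connected.

No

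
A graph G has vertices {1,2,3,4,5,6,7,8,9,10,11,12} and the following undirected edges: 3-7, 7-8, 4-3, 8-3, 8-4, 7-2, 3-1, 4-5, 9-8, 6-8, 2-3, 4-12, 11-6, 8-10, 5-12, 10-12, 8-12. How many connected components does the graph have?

1

Component: {1, 2, 3, 4, 5, 6, 7, 8, 9, 10, 11, 12}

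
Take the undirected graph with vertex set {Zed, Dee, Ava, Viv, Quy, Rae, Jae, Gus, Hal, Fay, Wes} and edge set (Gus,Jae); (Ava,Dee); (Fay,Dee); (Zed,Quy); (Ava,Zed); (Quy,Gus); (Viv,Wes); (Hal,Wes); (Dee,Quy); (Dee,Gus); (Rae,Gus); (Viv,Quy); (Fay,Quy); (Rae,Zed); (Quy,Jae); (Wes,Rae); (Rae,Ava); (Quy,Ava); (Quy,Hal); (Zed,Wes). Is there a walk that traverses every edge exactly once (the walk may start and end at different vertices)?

Degrees: Zed:4, Dee:4, Ava:4, Viv:2, Quy:8, Rae:4, Jae:2, Gus:4, Hal:2, Fay:2, Wes:4
Odd-degree vertices: none (0 total).
With 0 odd-degree vertices and all edges in one connected piece, an Eulerian trail exists.

Yes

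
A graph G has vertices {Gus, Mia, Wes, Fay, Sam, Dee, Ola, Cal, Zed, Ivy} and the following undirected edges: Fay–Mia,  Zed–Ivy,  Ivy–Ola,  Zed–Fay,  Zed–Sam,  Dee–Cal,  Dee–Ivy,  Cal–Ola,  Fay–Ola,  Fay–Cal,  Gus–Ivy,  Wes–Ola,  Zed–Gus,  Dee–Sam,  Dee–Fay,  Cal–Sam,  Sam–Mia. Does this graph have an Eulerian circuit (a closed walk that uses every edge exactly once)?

No

Degrees: Gus:2, Mia:2, Wes:1, Fay:5, Sam:4, Dee:4, Ola:4, Cal:4, Zed:4, Ivy:4
Wes, Fay have odd degree; an Eulerian circuit needs every degree to be even, so none exists.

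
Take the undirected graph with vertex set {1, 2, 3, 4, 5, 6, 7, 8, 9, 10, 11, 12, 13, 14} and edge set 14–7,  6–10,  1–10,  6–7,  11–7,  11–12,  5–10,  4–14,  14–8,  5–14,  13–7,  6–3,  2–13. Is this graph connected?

No

Component: {9}
Component: {1, 2, 3, 4, 5, 6, 7, 8, 10, 11, 12, 13, 14}
No edge joins these 2 groups, so the graph is disconnected.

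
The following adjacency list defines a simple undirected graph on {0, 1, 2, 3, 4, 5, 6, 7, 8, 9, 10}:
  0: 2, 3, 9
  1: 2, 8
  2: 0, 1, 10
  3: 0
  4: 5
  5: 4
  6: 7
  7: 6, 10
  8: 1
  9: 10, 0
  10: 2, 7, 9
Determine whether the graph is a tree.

|V| = 11, |E| = 10.
It is not connected, so it is not a tree.

No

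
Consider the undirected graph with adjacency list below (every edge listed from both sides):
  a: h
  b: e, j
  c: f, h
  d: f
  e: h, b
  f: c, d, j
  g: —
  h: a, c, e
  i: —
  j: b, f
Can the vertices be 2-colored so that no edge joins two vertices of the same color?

Yes

A valid 2-coloring puts {b, f, g, h, i} on one side and {a, c, d, e, j} on the other; every edge crosses between the two sides.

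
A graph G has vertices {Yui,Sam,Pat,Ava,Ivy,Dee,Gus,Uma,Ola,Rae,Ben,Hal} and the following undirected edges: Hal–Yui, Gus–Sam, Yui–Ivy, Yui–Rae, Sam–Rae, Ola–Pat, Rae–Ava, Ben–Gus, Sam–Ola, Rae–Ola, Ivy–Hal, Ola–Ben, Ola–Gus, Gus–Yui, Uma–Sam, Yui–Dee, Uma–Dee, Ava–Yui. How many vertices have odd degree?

2

Degrees: Yui:6, Sam:4, Pat:1, Ava:2, Ivy:2, Dee:2, Gus:4, Uma:2, Ola:5, Rae:4, Ben:2, Hal:2
Odd-degree vertices: Pat, Ola.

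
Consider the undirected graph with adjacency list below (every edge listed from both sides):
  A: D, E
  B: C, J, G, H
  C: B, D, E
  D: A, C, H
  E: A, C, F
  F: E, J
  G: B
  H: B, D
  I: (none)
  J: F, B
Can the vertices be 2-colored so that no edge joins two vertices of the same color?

The cycle B-C-E-F-J-B has length 5, which is odd, so the graph is not bipartite.

No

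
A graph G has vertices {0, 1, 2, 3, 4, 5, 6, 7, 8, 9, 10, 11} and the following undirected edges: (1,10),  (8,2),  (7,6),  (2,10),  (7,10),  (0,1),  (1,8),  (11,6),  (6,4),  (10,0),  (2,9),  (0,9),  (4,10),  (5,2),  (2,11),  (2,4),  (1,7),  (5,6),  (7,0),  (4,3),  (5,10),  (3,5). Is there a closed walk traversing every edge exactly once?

Yes

Degrees: 0:4, 1:4, 2:6, 3:2, 4:4, 5:4, 6:4, 7:4, 8:2, 9:2, 10:6, 11:2
All degrees are even and the non-isolated vertices are connected — an Eulerian circuit exists.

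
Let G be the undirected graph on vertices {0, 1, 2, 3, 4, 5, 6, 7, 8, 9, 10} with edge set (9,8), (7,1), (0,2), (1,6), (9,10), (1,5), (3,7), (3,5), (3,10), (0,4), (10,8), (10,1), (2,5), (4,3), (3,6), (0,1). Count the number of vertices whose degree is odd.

Degrees: 0:3, 1:5, 2:2, 3:5, 4:2, 5:3, 6:2, 7:2, 8:2, 9:2, 10:4
Odd-degree vertices: 0, 1, 3, 5.

4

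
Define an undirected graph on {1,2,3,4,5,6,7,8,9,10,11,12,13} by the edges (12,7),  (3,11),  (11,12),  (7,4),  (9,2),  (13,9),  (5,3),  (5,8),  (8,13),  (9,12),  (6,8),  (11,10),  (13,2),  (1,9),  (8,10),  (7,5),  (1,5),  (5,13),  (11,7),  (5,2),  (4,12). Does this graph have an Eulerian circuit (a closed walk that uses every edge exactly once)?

No

Degrees: 1:2, 2:3, 3:2, 4:2, 5:6, 6:1, 7:4, 8:4, 9:4, 10:2, 11:4, 12:4, 13:4
Vertices with odd degree: 2, 6. An Eulerian circuit requires all degrees even.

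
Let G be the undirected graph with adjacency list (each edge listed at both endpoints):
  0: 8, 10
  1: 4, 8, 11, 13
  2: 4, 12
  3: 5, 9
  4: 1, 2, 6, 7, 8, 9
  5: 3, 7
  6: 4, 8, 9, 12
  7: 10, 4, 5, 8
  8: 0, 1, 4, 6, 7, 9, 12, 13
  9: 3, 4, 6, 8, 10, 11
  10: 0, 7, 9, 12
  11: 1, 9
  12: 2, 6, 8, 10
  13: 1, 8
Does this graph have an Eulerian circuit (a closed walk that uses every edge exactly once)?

Degrees: 0:2, 1:4, 2:2, 3:2, 4:6, 5:2, 6:4, 7:4, 8:8, 9:6, 10:4, 11:2, 12:4, 13:2
All degrees are even and the non-isolated vertices are connected — an Eulerian circuit exists.

Yes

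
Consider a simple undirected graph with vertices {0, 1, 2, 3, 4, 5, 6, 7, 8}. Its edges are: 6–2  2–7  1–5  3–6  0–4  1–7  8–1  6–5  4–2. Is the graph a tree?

No

The graph has 9 vertices and 9 edges.
A tree on 9 vertices has exactly 8 edges; this graph has 9, so it contains a cycle and is not a tree.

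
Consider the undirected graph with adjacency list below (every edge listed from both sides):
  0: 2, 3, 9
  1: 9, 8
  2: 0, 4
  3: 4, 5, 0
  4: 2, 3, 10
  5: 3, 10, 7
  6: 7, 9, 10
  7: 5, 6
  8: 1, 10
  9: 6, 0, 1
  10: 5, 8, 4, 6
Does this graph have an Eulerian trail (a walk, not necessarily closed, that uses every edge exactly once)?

Degrees: 0:3, 1:2, 2:2, 3:3, 4:3, 5:3, 6:3, 7:2, 8:2, 9:3, 10:4
Odd-degree vertices: 0, 3, 4, 5, 6, 9 (6 total).
An Eulerian trail requires 0 or 2 odd-degree vertices; here there are 6.

No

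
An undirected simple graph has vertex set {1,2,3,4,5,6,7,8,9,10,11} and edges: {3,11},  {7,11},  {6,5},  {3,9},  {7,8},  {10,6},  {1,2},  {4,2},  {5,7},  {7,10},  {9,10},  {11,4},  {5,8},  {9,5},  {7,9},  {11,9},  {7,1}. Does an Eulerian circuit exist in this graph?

Degrees: 1:2, 2:2, 3:2, 4:2, 5:4, 6:2, 7:6, 8:2, 9:5, 10:3, 11:4
Vertices with odd degree: 9, 10. An Eulerian circuit requires all degrees even.

No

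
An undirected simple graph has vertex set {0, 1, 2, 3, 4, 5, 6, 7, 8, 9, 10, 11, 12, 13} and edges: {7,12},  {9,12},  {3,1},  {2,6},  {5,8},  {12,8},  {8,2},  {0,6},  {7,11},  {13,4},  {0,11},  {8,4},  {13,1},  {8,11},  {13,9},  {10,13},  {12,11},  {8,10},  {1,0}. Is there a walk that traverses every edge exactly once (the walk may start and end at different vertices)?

No

Degrees: 0:3, 1:3, 2:2, 3:1, 4:2, 5:1, 6:2, 7:2, 8:6, 9:2, 10:2, 11:4, 12:4, 13:4
Odd-degree vertices: 0, 1, 3, 5 (4 total).
With 4 odd-degree vertices (more than two), no single trail can use every edge.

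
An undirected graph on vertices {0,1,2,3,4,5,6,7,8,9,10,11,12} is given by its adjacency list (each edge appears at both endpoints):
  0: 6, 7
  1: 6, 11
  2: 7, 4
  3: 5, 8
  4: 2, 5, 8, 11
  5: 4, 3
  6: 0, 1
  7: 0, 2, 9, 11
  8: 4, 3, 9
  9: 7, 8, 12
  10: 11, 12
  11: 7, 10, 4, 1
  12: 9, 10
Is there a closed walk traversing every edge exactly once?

Degrees: 0:2, 1:2, 2:2, 3:2, 4:4, 5:2, 6:2, 7:4, 8:3, 9:3, 10:2, 11:4, 12:2
Vertices with odd degree: 8, 9. An Eulerian circuit requires all degrees even.

No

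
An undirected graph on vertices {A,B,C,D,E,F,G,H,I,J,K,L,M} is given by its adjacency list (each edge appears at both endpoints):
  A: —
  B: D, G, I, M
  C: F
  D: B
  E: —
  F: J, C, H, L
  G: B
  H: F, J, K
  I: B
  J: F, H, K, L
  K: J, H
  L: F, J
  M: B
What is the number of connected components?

Component: {A}
Component: {E}
Component: {B, D, G, I, M}
Component: {C, F, H, J, K, L}

4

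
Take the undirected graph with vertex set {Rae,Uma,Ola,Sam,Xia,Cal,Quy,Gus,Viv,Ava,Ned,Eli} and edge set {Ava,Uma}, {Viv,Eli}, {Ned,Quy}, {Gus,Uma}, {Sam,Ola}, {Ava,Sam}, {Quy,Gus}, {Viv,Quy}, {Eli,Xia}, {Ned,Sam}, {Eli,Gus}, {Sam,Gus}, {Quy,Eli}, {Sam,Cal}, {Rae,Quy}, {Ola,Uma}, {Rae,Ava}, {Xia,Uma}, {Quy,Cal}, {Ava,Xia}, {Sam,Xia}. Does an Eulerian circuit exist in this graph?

Yes

Degrees: Rae:2, Uma:4, Ola:2, Sam:6, Xia:4, Cal:2, Quy:6, Gus:4, Viv:2, Ava:4, Ned:2, Eli:4
Every vertex has even degree and the edges form a single connected piece, so an Eulerian circuit exists.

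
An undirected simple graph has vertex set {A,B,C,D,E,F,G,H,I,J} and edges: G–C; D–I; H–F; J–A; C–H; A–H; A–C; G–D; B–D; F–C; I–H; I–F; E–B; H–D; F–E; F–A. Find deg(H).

5

Neighbors of H: A, C, D, F, I.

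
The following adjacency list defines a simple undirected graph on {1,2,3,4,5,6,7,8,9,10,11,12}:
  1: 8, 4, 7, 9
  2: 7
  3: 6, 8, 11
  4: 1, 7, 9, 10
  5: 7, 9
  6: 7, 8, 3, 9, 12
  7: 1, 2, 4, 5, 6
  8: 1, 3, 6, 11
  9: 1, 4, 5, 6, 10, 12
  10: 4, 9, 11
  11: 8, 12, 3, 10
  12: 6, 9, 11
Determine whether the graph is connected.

Starting from 1 and exploring outward reaches every vertex (1, 9, 4, 8, 7, 5, 6, 12, 10, 11, 3, 2); the graph is connected.

Yes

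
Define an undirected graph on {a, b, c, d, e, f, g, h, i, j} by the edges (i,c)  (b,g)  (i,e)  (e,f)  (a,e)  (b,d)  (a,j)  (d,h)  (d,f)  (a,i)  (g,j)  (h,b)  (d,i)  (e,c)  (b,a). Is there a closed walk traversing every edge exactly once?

Yes

Degrees: a:4, b:4, c:2, d:4, e:4, f:2, g:2, h:2, i:4, j:2
All degrees are even and the non-isolated vertices are connected — an Eulerian circuit exists.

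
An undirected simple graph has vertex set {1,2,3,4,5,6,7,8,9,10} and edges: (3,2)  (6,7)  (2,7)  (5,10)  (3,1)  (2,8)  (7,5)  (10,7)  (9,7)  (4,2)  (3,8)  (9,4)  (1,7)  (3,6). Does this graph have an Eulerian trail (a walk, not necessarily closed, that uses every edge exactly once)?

Yes

Degrees: 1:2, 2:4, 3:4, 4:2, 5:2, 6:2, 7:6, 8:2, 9:2, 10:2
Odd-degree vertices: none (0 total).
With 0 odd-degree vertices and all edges in one connected piece, an Eulerian trail exists.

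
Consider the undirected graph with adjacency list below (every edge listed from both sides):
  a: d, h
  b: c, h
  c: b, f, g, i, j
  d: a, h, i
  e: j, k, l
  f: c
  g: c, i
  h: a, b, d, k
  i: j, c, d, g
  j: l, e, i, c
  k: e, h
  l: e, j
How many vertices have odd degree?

Degrees: a:2, b:2, c:5, d:3, e:3, f:1, g:2, h:4, i:4, j:4, k:2, l:2
Odd-degree vertices: c, d, e, f.

4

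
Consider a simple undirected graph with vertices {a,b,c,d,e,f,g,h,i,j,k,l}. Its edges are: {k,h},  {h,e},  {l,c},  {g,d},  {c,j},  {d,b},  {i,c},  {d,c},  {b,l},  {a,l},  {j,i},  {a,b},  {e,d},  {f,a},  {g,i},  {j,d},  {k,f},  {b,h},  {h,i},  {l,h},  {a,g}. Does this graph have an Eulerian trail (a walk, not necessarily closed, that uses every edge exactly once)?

Degrees: a:4, b:4, c:4, d:5, e:2, f:2, g:3, h:5, i:4, j:3, k:2, l:4
Odd-degree vertices: d, g, h, j (4 total).
An Eulerian trail requires 0 or 2 odd-degree vertices; here there are 4.

No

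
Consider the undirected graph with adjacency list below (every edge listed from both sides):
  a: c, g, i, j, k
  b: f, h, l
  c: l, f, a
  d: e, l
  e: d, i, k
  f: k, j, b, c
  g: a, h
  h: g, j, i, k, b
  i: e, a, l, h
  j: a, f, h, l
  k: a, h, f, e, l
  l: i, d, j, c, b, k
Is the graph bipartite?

Yes

Color {b, c, d, g, i, j, k} black and {a, e, f, h, l} white. No edge joins two same-colored vertices, so the graph is bipartite.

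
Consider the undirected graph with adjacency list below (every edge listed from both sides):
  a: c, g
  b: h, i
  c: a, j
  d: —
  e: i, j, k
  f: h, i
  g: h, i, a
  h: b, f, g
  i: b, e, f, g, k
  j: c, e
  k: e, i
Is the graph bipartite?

No

The cycle i-e-k-i has length 3, which is odd, so the graph is not bipartite.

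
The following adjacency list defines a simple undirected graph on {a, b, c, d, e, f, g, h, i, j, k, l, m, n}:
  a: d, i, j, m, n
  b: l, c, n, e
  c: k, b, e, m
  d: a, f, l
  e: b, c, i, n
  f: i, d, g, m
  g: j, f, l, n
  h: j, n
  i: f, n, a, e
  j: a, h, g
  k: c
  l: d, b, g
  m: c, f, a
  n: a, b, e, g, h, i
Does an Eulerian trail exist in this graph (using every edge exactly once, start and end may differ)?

No

Degrees: a:5, b:4, c:4, d:3, e:4, f:4, g:4, h:2, i:4, j:3, k:1, l:3, m:3, n:6
Odd-degree vertices: a, d, j, k, l, m (6 total).
An Eulerian trail requires 0 or 2 odd-degree vertices; here there are 6.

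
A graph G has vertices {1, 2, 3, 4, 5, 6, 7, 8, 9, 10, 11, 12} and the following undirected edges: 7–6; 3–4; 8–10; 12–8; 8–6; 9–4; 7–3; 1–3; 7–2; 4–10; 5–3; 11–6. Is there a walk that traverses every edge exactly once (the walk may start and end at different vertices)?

No

Degrees: 1:1, 2:1, 3:4, 4:3, 5:1, 6:3, 7:3, 8:3, 9:1, 10:2, 11:1, 12:1
Odd-degree vertices: 1, 2, 4, 5, 6, 7, 8, 9, 11, 12 (10 total).
An Eulerian trail requires 0 or 2 odd-degree vertices; here there are 10.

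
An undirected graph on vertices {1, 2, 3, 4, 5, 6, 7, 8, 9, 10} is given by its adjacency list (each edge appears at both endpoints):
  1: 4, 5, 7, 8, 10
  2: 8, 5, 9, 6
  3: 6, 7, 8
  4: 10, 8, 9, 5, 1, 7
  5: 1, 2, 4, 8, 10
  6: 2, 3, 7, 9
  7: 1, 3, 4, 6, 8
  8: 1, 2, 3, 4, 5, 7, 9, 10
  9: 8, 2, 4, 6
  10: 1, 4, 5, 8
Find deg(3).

3

Neighbors of 3: 6, 7, 8.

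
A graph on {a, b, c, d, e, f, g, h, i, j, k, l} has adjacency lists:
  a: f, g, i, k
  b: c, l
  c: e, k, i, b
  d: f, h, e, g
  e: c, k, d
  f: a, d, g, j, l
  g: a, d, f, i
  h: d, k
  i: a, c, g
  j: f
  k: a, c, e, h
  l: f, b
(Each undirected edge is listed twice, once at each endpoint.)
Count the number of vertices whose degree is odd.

4

Degrees: a:4, b:2, c:4, d:4, e:3, f:5, g:4, h:2, i:3, j:1, k:4, l:2
Odd-degree vertices: e, f, i, j.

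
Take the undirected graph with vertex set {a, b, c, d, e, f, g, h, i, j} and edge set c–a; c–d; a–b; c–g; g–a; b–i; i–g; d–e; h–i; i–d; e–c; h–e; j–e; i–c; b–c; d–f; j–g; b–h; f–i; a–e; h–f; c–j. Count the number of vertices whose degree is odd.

Degrees: a:4, b:4, c:7, d:4, e:5, f:3, g:4, h:4, i:6, j:3
Odd-degree vertices: c, e, f, j.

4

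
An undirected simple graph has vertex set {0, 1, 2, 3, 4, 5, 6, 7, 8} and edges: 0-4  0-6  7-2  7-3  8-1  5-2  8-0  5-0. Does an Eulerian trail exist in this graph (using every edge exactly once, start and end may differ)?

No

Degrees: 0:4, 1:1, 2:2, 3:1, 4:1, 5:2, 6:1, 7:2, 8:2
Odd-degree vertices: 1, 3, 4, 6 (4 total).
With 4 odd-degree vertices (more than two), no single trail can use every edge.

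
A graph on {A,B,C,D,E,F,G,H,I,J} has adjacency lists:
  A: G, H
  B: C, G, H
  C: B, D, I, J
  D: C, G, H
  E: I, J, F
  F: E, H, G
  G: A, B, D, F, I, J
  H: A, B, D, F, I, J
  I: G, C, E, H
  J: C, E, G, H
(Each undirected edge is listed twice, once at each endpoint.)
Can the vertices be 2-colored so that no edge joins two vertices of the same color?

A valid 2-coloring puts {C, E, G, H} on one side and {A, B, D, F, I, J} on the other; every edge crosses between the two sides.

Yes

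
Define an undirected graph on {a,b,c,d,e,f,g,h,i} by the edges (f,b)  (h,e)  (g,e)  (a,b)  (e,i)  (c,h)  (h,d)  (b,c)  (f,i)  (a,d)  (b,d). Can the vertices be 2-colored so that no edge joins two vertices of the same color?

No

a-d-b-a is an odd cycle (length 3), and a bipartite graph can contain only even cycles.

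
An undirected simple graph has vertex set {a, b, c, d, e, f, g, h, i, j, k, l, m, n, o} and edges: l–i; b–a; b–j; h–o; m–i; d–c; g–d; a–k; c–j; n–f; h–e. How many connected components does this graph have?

4

Component: {f, n}
Component: {e, h, o}
Component: {i, l, m}
Component: {a, b, c, d, g, j, k}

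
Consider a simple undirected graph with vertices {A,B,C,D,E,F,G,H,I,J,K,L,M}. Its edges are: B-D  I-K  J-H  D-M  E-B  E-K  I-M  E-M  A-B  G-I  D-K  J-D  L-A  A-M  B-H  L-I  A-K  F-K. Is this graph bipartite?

Yes

A valid 2-coloring puts {B, C, G, J, K, L, M} on one side and {A, D, E, F, H, I} on the other; every edge crosses between the two sides.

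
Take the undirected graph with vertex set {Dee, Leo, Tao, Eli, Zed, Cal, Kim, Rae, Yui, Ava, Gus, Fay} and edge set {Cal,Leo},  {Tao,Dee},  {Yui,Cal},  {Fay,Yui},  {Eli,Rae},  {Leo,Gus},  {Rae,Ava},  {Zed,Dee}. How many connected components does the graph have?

4

Component: {Kim}
Component: {Dee, Tao, Zed}
Component: {Eli, Rae, Ava}
Component: {Leo, Cal, Yui, Gus, Fay}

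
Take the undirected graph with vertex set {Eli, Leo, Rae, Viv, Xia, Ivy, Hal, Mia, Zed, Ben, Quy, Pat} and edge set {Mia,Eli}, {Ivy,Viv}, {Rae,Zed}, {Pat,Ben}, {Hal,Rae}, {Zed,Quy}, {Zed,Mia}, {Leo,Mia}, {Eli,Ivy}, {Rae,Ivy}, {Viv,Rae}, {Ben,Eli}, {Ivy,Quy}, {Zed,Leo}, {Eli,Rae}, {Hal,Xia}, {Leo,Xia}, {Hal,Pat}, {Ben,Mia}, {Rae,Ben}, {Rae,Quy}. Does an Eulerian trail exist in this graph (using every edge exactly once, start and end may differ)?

Degrees: Eli:4, Leo:3, Rae:7, Viv:2, Xia:2, Ivy:4, Hal:3, Mia:4, Zed:4, Ben:4, Quy:3, Pat:2
Odd-degree vertices: Leo, Rae, Hal, Quy (4 total).
An Eulerian trail requires 0 or 2 odd-degree vertices; here there are 4.

No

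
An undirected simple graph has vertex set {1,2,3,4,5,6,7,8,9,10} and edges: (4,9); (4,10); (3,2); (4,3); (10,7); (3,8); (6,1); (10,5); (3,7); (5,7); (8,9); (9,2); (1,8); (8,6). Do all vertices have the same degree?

Degrees: 1:2, 2:2, 3:4, 4:3, 5:2, 6:2, 7:3, 8:4, 9:3, 10:3
Degrees are not all equal (e.g. deg(1)=2 but deg(3)=4); not regular.

No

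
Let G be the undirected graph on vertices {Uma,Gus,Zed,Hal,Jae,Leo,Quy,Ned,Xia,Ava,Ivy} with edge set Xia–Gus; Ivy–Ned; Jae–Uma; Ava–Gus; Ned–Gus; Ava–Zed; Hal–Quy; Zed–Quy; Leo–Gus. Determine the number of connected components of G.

2

Component: {Uma, Jae}
Component: {Gus, Zed, Hal, Leo, Quy, Ned, Xia, Ava, Ivy}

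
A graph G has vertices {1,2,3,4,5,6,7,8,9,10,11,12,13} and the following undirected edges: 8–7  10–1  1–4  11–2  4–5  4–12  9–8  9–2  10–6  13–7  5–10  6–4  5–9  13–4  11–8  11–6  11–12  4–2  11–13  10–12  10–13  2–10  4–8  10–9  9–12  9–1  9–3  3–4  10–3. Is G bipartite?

No

The cycle 12-9-10-12 has length 3, which is odd, so the graph is not bipartite.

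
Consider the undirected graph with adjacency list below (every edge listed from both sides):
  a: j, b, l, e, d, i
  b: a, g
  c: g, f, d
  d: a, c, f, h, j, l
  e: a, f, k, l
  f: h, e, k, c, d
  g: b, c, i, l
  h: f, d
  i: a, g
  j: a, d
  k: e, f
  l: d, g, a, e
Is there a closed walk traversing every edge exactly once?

Degrees: a:6, b:2, c:3, d:6, e:4, f:5, g:4, h:2, i:2, j:2, k:2, l:4
Vertices with odd degree: c, f. An Eulerian circuit requires all degrees even.

No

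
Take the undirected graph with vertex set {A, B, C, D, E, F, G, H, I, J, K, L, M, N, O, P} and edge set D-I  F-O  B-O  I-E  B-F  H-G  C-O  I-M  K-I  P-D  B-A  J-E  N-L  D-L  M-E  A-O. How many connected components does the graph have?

3

Component: {G, H}
Component: {A, B, C, F, O}
Component: {D, E, I, J, K, L, M, N, P}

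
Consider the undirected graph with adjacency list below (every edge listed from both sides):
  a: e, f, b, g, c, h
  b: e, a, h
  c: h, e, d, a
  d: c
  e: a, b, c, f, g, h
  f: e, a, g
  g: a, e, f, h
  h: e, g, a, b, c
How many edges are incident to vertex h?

Neighbors of h: a, b, c, e, g.

5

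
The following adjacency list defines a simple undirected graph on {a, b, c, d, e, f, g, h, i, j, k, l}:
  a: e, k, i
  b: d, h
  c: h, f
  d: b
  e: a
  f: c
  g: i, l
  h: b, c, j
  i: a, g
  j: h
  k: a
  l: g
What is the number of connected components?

Component: {a, e, g, i, k, l}
Component: {b, c, d, f, h, j}

2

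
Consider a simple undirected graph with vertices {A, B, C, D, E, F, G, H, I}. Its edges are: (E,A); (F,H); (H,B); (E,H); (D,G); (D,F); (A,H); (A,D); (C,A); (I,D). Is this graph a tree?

|V| = 9, |E| = 10.
Connected but with 10 > 8 edges, so it has a cycle and is not a tree.

No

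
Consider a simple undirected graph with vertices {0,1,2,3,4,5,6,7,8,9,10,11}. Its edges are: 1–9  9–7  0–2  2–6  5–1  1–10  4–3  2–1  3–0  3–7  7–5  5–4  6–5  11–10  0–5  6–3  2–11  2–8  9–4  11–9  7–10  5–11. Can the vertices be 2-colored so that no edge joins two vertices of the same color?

A valid 2-coloring puts {2, 3, 5, 9, 10} on one side and {0, 1, 4, 6, 7, 8, 11} on the other; every edge crosses between the two sides.

Yes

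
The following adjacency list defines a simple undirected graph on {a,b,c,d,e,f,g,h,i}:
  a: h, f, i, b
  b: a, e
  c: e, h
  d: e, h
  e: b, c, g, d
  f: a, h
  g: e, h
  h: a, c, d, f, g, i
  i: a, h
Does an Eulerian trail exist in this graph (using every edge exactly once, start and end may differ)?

Yes

Degrees: a:4, b:2, c:2, d:2, e:4, f:2, g:2, h:6, i:2
Odd-degree vertices: none (0 total).
With 0 odd-degree vertices and all edges in one connected piece, an Eulerian trail exists.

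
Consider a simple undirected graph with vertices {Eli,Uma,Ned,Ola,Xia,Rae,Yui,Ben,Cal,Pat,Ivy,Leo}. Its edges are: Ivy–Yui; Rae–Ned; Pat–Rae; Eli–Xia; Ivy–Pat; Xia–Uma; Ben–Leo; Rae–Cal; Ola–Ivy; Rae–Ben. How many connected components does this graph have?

2

Component: {Eli, Uma, Xia}
Component: {Ned, Ola, Rae, Yui, Ben, Cal, Pat, Ivy, Leo}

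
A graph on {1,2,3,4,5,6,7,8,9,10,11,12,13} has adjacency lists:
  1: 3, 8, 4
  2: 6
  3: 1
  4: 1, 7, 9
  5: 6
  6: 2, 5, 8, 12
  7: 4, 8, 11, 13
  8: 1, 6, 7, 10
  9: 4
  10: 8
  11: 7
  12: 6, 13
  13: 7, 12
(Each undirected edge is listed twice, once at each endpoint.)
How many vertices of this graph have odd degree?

Degrees: 1:3, 2:1, 3:1, 4:3, 5:1, 6:4, 7:4, 8:4, 9:1, 10:1, 11:1, 12:2, 13:2
Odd-degree vertices: 1, 2, 3, 4, 5, 9, 10, 11.

8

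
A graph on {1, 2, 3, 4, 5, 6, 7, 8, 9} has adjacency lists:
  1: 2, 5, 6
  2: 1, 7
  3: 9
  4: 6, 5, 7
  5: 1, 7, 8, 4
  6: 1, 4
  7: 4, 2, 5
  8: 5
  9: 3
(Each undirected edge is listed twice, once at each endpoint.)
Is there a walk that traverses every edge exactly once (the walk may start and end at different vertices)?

Degrees: 1:3, 2:2, 3:1, 4:3, 5:4, 6:2, 7:3, 8:1, 9:1
Odd-degree vertices: 1, 3, 4, 7, 8, 9 (6 total).
An Eulerian trail requires 0 or 2 odd-degree vertices; here there are 6.

No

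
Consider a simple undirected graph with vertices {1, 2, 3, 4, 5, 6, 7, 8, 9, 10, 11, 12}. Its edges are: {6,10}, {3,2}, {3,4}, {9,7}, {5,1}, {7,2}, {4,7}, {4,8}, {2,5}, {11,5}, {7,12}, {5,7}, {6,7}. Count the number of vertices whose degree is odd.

8

Degrees: 1:1, 2:3, 3:2, 4:3, 5:4, 6:2, 7:6, 8:1, 9:1, 10:1, 11:1, 12:1
Odd-degree vertices: 1, 2, 4, 8, 9, 10, 11, 12.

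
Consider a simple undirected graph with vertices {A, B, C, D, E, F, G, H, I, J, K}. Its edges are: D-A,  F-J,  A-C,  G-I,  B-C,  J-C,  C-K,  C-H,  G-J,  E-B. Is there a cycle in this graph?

The graph has 11 vertices, 10 edges, and 1 connected component.
A forest on 11 vertices with 1 component has exactly 10 edges, which matches — so no cycle.

No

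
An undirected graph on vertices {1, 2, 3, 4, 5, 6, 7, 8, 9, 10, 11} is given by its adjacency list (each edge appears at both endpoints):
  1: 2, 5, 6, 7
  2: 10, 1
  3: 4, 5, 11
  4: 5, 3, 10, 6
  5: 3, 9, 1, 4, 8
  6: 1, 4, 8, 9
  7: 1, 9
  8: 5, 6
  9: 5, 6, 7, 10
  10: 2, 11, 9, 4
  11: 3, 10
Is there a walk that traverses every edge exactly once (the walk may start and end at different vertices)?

Degrees: 1:4, 2:2, 3:3, 4:4, 5:5, 6:4, 7:2, 8:2, 9:4, 10:4, 11:2
Odd-degree vertices: 3, 5 (2 total).
The non-isolated vertices are connected and exactly 2 have odd degree, so an Eulerian trail exists (from 3 to 5).

Yes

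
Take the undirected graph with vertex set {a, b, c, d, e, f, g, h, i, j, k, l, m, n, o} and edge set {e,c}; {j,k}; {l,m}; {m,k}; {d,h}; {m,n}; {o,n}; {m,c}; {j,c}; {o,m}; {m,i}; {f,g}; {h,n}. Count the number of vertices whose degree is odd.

Degrees: a:0, b:0, c:3, d:1, e:1, f:1, g:1, h:2, i:1, j:2, k:2, l:1, m:6, n:3, o:2
Odd-degree vertices: c, d, e, f, g, i, l, n.

8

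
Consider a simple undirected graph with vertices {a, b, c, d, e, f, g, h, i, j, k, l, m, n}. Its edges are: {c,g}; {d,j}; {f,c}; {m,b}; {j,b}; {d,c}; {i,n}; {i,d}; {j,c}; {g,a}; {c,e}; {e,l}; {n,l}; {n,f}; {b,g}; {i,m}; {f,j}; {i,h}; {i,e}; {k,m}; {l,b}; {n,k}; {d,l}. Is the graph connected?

Yes

A breadth-first search from a visits a, g, c, b, f, e, d, j, l, m, n, i, k, h — all 14 vertices — so the graph is connected.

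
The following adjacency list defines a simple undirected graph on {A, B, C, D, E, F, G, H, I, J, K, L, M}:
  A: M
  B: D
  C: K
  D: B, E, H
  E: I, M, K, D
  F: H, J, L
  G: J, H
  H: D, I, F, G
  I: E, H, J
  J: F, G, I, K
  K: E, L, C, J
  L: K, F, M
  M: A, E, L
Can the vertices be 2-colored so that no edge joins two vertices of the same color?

Yes

Partition the vertices as {D, F, G, I, K, M} vs {A, B, C, E, H, J, L}. Each listed edge has one endpoint in each part, so the graph is bipartite.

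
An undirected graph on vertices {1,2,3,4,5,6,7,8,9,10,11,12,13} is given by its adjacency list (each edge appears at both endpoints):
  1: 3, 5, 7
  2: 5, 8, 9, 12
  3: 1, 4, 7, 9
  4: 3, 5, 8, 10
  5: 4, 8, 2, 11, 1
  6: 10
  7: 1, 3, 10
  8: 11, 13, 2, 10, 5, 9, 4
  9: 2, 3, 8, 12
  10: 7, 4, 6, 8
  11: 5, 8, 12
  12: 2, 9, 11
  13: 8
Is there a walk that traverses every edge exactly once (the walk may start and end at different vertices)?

No

Degrees: 1:3, 2:4, 3:4, 4:4, 5:5, 6:1, 7:3, 8:7, 9:4, 10:4, 11:3, 12:3, 13:1
Odd-degree vertices: 1, 5, 6, 7, 8, 11, 12, 13 (8 total).
An Eulerian trail requires 0 or 2 odd-degree vertices; here there are 8.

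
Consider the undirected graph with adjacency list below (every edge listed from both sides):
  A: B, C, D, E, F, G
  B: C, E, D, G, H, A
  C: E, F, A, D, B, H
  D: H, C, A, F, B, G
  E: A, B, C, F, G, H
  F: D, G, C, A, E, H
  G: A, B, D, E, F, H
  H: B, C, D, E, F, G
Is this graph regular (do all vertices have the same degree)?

Degrees: A:6, B:6, C:6, D:6, E:6, F:6, G:6, H:6
Every vertex has degree 6, so the graph is 6-regular.

Yes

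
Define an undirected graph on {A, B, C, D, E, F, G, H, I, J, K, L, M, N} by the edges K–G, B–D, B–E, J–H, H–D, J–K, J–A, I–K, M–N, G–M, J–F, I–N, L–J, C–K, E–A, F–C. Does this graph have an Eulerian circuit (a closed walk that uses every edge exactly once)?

No

Degrees: A:2, B:2, C:2, D:2, E:2, F:2, G:2, H:2, I:2, J:5, K:4, L:1, M:2, N:2
Vertices with odd degree: J, L. An Eulerian circuit requires all degrees even.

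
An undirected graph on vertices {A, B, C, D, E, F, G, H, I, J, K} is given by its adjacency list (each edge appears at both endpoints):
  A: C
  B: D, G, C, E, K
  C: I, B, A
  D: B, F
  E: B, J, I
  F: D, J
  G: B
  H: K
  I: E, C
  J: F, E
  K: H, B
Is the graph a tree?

No

The graph has 11 vertices and 12 edges.
A tree on 11 vertices has exactly 10 edges; this graph has 12, so it contains a cycle and is not a tree.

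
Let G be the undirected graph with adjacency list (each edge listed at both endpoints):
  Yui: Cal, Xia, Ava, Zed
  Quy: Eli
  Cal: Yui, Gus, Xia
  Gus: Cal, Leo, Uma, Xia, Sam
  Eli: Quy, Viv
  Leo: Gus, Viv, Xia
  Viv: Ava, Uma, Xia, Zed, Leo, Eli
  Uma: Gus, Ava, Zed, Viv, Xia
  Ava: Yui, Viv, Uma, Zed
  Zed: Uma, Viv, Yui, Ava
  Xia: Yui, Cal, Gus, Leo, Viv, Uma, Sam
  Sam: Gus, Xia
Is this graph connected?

A breadth-first search from Yui visits Yui, Xia, Cal, Zed, Ava, Viv, Gus, Sam, Leo, Uma, Eli, Quy — all 12 vertices — so the graph is connected.

Yes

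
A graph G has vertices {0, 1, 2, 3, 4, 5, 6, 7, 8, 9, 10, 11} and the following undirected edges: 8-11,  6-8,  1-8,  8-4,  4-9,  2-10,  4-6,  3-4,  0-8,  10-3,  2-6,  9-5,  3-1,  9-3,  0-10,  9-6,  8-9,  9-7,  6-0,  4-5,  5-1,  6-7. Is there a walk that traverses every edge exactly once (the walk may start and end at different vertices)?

Degrees: 0:3, 1:3, 2:2, 3:4, 4:5, 5:3, 6:6, 7:2, 8:6, 9:6, 10:3, 11:1
Odd-degree vertices: 0, 1, 4, 5, 10, 11 (6 total).
With 6 odd-degree vertices (more than two), no single trail can use every edge.

No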